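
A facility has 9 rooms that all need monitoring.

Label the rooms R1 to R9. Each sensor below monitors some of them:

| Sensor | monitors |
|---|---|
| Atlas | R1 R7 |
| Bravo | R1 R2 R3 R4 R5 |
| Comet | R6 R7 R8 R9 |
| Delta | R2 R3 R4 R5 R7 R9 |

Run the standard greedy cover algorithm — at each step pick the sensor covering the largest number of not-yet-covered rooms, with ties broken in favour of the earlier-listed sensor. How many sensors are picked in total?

Greedy: pick Delta (covers 6 new) → pick Comet (covers 2 new) → pick Atlas (covers 1 new). Total picks: 3.
(The true minimum cover uses only 2 sensors, so greedy is not optimal here.)

3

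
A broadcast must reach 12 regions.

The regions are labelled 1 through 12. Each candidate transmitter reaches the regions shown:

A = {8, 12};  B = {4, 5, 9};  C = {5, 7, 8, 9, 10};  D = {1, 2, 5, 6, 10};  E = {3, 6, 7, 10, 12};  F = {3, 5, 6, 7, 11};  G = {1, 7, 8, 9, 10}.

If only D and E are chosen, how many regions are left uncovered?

4

Union of D, E = {1, 2, 3, 5, 6, 7, 10, 12}.
Not covered: 4, 8, 9, 11 — 4 regions.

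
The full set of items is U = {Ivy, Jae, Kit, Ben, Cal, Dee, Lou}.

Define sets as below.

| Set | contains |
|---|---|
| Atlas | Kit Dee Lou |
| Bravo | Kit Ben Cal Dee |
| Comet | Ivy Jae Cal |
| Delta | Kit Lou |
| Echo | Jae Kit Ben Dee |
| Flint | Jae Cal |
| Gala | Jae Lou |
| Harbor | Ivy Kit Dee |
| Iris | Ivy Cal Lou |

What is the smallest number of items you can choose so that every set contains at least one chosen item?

H = {Ivy, Jae, Kit} meets every set (each contains at least one member of H), and |H| = 3.
No choice of 2 items meets every set, so 3 is the minimum.

3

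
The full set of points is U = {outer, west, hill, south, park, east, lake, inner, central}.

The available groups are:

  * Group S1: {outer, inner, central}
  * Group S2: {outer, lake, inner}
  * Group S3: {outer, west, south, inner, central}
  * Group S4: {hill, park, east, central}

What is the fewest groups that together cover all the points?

3

Take {S2, S3, S4}. Their union is {outer, west, hill, south, park, east, lake, inner, central}, which is all 9 points.
Only S3 contains west, so S3 is forced; the remaining 4 points need at least 2 more groups (each remaining group adds at most 3) — so at least 3 groups are needed, and 3 is optimal.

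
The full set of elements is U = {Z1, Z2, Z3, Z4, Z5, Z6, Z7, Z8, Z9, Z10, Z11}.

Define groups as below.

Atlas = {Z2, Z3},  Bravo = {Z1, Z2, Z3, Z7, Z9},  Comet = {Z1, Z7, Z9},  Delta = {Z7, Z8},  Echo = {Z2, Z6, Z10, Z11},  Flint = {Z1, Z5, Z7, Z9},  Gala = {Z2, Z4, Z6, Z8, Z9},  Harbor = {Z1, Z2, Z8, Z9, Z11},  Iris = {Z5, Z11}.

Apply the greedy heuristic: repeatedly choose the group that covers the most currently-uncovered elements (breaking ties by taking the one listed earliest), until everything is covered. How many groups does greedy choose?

Greedy: pick Bravo (covers 5 new) → pick Echo (covers 3 new) → pick Gala (covers 2 new) → pick Flint (covers 1 new). Total picks: 4.

4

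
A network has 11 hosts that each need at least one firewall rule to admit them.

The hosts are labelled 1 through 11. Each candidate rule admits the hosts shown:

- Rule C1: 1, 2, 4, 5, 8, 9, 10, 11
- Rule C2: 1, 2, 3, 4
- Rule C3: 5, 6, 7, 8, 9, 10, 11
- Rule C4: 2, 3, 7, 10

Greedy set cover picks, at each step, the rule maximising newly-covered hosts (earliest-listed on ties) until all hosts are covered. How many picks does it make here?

Greedy: pick C1 (covers 8 new) → pick C3 (covers 2 new) → pick C2 (covers 1 new). Total picks: 3.
(The true minimum cover uses only 2 rules, so greedy is not optimal here.)

3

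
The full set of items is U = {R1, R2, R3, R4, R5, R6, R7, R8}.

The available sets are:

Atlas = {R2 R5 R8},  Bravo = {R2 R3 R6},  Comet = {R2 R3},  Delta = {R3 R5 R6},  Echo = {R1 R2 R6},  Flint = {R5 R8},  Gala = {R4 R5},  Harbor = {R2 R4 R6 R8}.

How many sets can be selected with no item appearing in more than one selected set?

2

Comet, Flint are pairwise disjoint (Comet={R2,R3}; Flint={R5,R8}).
Every remaining set overlaps one of these, and no 3 of the listed sets are pairwise disjoint, so 2 is the maximum.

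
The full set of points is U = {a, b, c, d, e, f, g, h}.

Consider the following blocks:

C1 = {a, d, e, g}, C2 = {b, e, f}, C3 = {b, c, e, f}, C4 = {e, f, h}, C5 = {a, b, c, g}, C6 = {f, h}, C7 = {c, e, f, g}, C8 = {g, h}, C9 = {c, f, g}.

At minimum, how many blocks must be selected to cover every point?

C1 and C3 and C8 together: C1 ∪ C3 ∪ C8 = {a, b, c, d, e, f, g, h} — every point is covered.
Only C1 contains d, so C1 is forced; the remaining 4 points need at least 2 more blocks (each remaining block adds at most 3) — so at least 3 blocks are needed, and 3 is optimal.

3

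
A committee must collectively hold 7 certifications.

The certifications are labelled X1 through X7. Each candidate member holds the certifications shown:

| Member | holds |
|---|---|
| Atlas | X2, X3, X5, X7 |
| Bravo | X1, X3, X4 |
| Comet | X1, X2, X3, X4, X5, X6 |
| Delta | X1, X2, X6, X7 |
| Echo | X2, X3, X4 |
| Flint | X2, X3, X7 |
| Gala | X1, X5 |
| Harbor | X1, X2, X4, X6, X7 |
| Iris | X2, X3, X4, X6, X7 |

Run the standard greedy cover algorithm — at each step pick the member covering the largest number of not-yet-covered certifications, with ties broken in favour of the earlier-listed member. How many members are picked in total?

Greedy: pick Comet (covers 6 new) → pick Atlas (covers 1 new). Total picks: 2.

2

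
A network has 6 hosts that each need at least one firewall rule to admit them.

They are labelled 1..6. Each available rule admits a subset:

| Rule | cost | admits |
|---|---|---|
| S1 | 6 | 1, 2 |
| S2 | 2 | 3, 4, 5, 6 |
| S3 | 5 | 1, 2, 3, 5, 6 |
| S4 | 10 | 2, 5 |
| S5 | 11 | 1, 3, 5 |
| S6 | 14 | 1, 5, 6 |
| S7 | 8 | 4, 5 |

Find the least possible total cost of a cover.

7

S2, S3 together cover every host (S2 ∪ S3 = {1, 2, 3, 4, 5, 6}); total cost 2 + 5 = 7.
No covering selection has total cost below 7.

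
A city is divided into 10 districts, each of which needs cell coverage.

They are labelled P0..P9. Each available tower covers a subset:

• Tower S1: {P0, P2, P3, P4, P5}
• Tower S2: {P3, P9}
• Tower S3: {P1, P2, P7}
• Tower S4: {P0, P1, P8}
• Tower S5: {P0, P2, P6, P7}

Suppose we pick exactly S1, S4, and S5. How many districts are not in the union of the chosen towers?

Union of S1, S4, S5 = {P0, P1, P2, P3, P4, P5, P6, P7, P8}.
Not covered: P9 — 1 district.

1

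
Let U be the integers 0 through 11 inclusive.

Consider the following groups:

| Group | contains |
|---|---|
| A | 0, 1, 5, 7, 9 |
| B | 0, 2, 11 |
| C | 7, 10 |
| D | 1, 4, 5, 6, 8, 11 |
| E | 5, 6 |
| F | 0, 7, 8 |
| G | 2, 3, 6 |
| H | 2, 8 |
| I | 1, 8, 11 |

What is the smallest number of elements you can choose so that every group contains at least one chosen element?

4

The 4 elements {0, 6, 8, 10} hit every group.
No choice of 3 elements meets every group, so 4 is the minimum.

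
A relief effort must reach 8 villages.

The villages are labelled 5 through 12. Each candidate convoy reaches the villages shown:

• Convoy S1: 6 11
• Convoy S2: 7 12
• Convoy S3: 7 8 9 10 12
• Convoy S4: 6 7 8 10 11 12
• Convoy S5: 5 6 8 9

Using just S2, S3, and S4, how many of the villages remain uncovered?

Union of S2, S3, S4 = {6, 7, 8, 9, 10, 11, 12}.
Not covered: 5 — 1 village.

1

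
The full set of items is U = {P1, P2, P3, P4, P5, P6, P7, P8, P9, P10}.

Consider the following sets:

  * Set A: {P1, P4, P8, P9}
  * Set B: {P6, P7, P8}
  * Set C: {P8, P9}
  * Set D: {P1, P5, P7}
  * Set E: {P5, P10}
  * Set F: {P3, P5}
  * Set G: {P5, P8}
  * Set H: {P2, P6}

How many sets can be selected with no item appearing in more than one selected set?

3

A, F, H are pairwise disjoint (A={P1,P4,P8,P9}; F={P3,P5}; H={P2,P6}).
Every remaining set overlaps one of these, and no 4 of the listed sets are pairwise disjoint, so 3 is the maximum.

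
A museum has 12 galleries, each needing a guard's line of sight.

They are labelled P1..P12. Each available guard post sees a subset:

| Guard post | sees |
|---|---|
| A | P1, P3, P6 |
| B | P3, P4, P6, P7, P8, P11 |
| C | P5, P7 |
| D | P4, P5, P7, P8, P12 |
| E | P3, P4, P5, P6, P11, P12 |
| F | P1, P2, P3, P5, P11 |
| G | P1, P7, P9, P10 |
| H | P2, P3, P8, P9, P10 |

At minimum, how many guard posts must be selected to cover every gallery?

3

Take {E, G, H}. Their union is {P1, P2, P3, P4, P5, P6, P7, P8, P9, P10, P11, P12}, which is all 12 galleries.
No 2 of the 8 guard posts cover everything (all 28 combinations miss at least one gallery), so 3 is optimal.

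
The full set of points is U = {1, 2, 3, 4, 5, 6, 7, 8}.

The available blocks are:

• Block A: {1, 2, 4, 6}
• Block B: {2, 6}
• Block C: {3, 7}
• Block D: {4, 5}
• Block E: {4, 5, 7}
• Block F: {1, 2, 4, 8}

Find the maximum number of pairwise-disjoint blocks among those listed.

B, C, D are pairwise disjoint (B={2,6}; C={3,7}; D={4,5}).
Every remaining block overlaps one of these, and no 4 of the listed blocks are pairwise disjoint, so 3 is the maximum.

3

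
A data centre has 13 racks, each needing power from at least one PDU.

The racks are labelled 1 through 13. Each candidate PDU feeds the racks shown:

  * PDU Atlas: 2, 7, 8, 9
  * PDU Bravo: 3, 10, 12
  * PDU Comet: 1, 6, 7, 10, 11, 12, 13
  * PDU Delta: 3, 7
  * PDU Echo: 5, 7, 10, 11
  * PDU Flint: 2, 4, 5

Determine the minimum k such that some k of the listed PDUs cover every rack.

4

Atlas and Comet and Delta and Flint together: Atlas ∪ Comet ∪ Delta ∪ Flint = {1, 2, 3, 4, 5, 6, 7, 8, 9, 10, 11, 12, 13} — every rack is covered.
No 3 of the 6 PDUs cover everything (all 20 combinations miss at least one rack), so 4 is optimal.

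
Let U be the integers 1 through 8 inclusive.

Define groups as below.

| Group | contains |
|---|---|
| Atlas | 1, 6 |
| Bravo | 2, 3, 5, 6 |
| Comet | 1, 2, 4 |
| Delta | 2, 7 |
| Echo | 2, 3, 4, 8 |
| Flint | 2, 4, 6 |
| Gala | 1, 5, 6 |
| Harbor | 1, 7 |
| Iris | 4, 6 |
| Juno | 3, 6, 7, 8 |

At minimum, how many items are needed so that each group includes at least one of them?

3

H = {1, 2, 6} meets every group (each contains at least one member of H), and |H| = 3.
No choice of 2 items meets every group, so 3 is the minimum.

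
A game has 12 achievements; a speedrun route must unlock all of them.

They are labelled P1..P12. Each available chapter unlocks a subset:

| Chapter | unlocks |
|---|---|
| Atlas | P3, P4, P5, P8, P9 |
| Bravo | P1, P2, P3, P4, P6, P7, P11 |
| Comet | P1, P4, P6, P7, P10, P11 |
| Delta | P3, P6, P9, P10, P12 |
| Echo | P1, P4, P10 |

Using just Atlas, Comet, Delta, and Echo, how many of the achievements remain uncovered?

Union of Atlas, Comet, Delta, Echo = {P1, P3, P4, P5, P6, P7, P8, P9, P10, P11, P12}.
Not covered: P2 — 1 achievement.

1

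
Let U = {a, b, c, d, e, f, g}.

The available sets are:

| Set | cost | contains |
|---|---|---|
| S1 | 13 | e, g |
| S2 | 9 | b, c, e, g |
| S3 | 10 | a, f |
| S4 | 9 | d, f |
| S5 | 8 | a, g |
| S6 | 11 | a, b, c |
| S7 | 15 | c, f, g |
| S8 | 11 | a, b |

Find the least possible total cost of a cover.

26

S2, S4, S5 together cover every element (S2 ∪ S4 ∪ S5 = {a, b, c, d, e, f, g}); total cost 9 + 9 + 8 = 26.
No covering selection has total cost below 26.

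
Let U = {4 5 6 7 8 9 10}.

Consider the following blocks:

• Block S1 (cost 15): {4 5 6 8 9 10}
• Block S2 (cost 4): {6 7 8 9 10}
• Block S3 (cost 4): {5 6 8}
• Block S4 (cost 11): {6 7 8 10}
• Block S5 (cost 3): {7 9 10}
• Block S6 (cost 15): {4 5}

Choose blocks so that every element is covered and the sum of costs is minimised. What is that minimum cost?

18

S1, S5 together cover every element (S1 ∪ S5 = {4, 5, 6, 7, 8, 9, 10}); total cost 15 + 3 = 18.
The greedy pick S2, S3, S1 costs 23; no covering selection beats 18.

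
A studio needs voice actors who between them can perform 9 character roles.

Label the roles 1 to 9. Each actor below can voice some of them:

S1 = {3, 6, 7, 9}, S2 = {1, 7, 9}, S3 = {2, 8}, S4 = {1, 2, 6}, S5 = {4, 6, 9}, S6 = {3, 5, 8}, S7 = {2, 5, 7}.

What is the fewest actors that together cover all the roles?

S2 and S4 and S5 and S6 together: S2 ∪ S4 ∪ S5 ∪ S6 = {1, 2, 3, 4, 5, 6, 7, 8, 9} — every role is covered.
No 3 of the 7 actors cover everything (all 35 combinations miss at least one role), so 4 is optimal.

4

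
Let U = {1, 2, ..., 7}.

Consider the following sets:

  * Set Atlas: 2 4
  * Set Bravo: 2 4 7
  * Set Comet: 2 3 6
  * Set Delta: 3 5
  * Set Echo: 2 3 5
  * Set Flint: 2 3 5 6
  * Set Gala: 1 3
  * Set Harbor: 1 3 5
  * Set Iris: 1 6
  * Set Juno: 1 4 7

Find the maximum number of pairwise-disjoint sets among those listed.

Bravo, Delta, Iris are pairwise disjoint (Bravo={2,4,7}; Delta={3,5}; Iris={1,6}).
Every remaining set overlaps one of these, and no 4 of the listed sets are pairwise disjoint, so 3 is the maximum.

3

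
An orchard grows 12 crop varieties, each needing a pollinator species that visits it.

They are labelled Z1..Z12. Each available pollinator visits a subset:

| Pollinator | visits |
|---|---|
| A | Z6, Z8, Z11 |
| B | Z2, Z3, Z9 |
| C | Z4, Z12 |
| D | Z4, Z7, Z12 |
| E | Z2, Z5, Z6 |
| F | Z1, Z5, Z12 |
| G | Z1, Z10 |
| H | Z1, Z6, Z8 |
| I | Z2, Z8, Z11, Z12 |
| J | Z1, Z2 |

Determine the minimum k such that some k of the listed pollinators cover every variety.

Take {B, D, E, G, I}. Their union is {Z1, Z2, Z3, Z4, Z5, Z6, Z7, Z8, Z9, Z10, Z11, Z12}, which is all 12 varieties.
No 4 of the 10 pollinators cover everything (all 210 combinations miss at least one variety), so 5 is optimal.

5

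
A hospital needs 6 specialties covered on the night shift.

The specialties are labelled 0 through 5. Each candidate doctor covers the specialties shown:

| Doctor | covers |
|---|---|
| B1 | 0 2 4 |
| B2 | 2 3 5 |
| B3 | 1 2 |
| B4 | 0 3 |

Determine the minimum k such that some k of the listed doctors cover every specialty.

3

Take {B1, B2, B3}. Their union is {0, 1, 2, 3, 4, 5}, which is all 6 specialties.
Only B3 contains 1, so B3 is forced; the remaining 4 specialties need at least 2 more doctors (each remaining doctor adds at most 2) — so at least 3 doctors are needed, and 3 is optimal.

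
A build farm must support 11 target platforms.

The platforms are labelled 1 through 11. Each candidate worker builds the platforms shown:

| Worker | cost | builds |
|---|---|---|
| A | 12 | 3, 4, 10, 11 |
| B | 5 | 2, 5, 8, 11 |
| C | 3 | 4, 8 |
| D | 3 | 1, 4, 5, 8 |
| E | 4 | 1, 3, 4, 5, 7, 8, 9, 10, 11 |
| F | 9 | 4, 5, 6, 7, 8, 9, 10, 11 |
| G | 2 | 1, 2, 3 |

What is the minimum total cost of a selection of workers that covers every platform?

11

F, G together cover every platform (F ∪ G = {1, 2, 3, 4, 5, 6, 7, 8, 9, 10, 11}); total cost 9 + 2 = 11.
The greedy pick E, G, F costs 15; no covering selection beats 11.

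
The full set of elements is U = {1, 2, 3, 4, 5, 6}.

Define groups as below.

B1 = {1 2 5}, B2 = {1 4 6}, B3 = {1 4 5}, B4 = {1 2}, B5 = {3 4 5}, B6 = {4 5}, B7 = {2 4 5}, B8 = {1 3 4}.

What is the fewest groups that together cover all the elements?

B1 and B2 and B8 together: B1 ∪ B2 ∪ B8 = {1, 2, 3, 4, 5, 6} — every element is covered.
Only B2 contains 6, so B2 is forced; the remaining 3 elements need at least 2 more groups (each remaining group adds at most 2) — so at least 3 groups are needed, and 3 is optimal.

3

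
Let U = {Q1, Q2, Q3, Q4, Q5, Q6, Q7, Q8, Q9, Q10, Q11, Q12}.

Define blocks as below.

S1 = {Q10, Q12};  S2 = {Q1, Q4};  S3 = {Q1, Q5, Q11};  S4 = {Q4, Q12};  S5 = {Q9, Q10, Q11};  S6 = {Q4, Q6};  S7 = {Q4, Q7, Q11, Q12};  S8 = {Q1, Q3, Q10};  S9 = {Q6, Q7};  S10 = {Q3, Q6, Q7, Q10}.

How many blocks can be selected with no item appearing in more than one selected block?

3

S1, S2, S9 are pairwise disjoint (S1={Q10,Q12}; S2={Q1,Q4}; S9={Q6,Q7}).
Every remaining block overlaps one of these, and no 4 of the listed blocks are pairwise disjoint, so 3 is the maximum.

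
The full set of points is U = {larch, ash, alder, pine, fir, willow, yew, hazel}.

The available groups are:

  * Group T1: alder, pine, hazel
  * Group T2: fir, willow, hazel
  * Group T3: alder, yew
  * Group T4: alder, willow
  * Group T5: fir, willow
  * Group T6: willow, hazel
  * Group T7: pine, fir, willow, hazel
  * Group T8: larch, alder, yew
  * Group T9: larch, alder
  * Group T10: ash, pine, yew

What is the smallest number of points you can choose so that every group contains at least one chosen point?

H = {alder, willow, yew} meets every group (each contains at least one member of H), and |H| = 3.
The groups T6, T9, T10 are pairwise disjoint, so any hitting set needs a separate point for each — at least 3. Hence 3 is optimal.

3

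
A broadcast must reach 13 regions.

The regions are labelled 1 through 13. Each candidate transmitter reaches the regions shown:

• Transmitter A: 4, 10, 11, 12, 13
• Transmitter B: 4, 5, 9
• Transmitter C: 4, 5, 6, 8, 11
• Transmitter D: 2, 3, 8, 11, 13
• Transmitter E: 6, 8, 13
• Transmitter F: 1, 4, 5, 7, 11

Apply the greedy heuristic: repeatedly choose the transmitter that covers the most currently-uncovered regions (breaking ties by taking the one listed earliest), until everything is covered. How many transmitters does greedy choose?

5

Greedy: pick A (covers 5 new) → pick C (covers 3 new) → pick D (covers 2 new) → pick F (covers 2 new) → pick B (covers 1 new). Total picks: 5.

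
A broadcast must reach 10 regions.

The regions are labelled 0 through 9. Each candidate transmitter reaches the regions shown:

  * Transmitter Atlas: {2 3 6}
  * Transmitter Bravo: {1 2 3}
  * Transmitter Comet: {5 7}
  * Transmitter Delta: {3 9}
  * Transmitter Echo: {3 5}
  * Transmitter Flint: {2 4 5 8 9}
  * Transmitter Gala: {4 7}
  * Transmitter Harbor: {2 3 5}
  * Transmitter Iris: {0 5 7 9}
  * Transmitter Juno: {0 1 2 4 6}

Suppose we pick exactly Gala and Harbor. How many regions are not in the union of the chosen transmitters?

5

Union of Gala, Harbor = {2, 3, 4, 5, 7}.
Not covered: 0, 1, 6, 8, 9 — 5 regions.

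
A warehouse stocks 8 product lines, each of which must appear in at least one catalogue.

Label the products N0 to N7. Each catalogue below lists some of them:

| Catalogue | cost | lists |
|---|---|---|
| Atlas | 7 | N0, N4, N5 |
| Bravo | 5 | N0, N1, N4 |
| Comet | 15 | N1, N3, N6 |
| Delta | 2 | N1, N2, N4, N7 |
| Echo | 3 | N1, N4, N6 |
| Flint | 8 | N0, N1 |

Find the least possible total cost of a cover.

24

Atlas, Comet, Delta together cover every product (Atlas ∪ Comet ∪ Delta = {N0, N1, N2, N3, N4, N5, N6, N7}); total cost 7 + 15 + 2 = 24.
The greedy pick Delta, Echo, Atlas, Comet costs 27; no covering selection beats 24.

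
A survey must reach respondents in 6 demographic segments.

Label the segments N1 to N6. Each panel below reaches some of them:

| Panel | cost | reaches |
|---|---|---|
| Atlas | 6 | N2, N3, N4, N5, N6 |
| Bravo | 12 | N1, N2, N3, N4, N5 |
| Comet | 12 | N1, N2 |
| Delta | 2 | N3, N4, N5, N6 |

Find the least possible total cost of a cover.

Bravo, Delta together cover every segment (Bravo ∪ Delta = {N1, N2, N3, N4, N5, N6}); total cost 12 + 2 = 14.
The greedy pick Delta, Atlas, Bravo costs 20; no covering selection beats 14.

14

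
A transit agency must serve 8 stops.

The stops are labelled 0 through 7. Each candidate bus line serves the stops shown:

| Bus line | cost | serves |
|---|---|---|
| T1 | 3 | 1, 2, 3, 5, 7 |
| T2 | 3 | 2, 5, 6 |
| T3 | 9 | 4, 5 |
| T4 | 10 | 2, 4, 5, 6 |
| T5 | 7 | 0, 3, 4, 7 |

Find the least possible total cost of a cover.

T1, T2, T5 together cover every stop (T1 ∪ T2 ∪ T5 = {0, 1, 2, 3, 4, 5, 6, 7}); total cost 3 + 3 + 7 = 13.
No covering selection has total cost below 13.

13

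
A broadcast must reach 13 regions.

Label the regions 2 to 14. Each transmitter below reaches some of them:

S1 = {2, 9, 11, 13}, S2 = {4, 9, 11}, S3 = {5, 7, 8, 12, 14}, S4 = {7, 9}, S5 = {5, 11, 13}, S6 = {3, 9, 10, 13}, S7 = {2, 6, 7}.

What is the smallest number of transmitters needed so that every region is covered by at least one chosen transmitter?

Take {S2, S3, S6, S7}. Their union is {2, 3, 4, 5, 6, 7, 8, 9, 10, 11, 12, 13, 14}, which is all 13 regions.
Only S7 contains 6, so S7 is forced; the remaining 10 regions need at least 3 more transmitters (each remaining transmitter adds at most 4) — so at least 4 transmitters are needed, and 4 is optimal.

4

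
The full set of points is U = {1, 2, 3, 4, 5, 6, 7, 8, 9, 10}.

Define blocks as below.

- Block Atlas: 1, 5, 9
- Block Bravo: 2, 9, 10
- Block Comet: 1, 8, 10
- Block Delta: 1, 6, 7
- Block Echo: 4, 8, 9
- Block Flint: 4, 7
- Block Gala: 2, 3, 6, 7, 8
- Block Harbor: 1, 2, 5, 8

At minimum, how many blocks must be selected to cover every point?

Bravo, Echo, Gala, and Harbor cover everything between them: the union {1, 2, 3, 4, 5, 6, 7, 8, 9, 10} is all of U.
No 3 of the 8 blocks cover everything (all 56 combinations miss at least one point), so 4 is optimal.

4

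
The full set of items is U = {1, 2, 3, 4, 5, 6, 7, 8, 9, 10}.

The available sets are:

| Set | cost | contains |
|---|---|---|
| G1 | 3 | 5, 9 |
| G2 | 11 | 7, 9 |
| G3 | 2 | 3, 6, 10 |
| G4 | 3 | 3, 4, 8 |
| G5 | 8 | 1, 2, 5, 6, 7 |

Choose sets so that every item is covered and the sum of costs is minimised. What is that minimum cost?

G1, G3, G4, G5 together cover every item (G1 ∪ G3 ∪ G4 ∪ G5 = {1, 2, 3, 4, 5, 6, 7, 8, 9, 10}); total cost 3 + 2 + 3 + 8 = 16.
No covering selection has total cost below 16.

16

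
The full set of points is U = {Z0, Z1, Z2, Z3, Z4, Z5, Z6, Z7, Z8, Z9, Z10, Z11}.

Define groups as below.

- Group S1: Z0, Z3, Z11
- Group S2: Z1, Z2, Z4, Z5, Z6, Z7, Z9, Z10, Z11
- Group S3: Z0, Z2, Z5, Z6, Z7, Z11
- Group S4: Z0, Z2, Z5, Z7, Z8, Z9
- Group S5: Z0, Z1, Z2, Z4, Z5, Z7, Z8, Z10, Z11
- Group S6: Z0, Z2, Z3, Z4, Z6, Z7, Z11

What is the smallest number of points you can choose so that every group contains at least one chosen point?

Take H = {Z5, Z11}. Each listed group contains at least one of these, so H is a hitting set of size 2.
No single point lies in every group, so at least 2 are needed and 2 is optimal.

2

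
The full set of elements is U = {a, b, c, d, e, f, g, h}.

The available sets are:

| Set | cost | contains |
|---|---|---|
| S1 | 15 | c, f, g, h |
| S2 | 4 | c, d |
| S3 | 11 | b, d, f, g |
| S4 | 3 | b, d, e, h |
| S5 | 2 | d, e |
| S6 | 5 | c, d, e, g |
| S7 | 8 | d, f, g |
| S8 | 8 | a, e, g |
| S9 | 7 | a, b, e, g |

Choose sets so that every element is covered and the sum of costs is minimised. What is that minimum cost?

S2, S4, S7, S9 together cover every element (S2 ∪ S4 ∪ S7 ∪ S9 = {a, b, c, d, e, f, g, h}); total cost 4 + 3 + 8 + 7 = 22.
The greedy pick S4, S6, S9, S7 costs 23; no covering selection beats 22.

22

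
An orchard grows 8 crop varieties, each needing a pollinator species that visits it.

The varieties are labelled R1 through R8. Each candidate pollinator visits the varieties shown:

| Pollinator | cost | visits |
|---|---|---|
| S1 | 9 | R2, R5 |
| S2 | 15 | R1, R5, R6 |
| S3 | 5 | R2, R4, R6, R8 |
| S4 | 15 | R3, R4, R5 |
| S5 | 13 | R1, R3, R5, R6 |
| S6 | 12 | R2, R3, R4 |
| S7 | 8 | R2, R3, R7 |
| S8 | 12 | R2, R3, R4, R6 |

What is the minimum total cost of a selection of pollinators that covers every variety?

S3, S5, S7 together cover every variety (S3 ∪ S5 ∪ S7 = {R1, R2, R3, R4, R5, R6, R7, R8}); total cost 5 + 13 + 8 = 26.
No covering selection has total cost below 26.

26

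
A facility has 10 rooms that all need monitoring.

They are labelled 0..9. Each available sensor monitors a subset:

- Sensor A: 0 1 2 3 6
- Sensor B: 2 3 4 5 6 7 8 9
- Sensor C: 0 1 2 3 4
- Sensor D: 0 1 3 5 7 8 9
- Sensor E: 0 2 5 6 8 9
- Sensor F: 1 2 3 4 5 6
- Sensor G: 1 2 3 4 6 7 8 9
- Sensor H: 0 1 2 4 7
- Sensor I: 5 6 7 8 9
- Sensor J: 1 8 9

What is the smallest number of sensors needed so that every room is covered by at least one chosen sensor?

Take {B, H}. Their union is {0, 1, 2, 3, 4, 5, 6, 7, 8, 9}, which is all 10 rooms.
No single sensor has all 10 rooms (the largest, B, has 8), so 2 is optimal.

2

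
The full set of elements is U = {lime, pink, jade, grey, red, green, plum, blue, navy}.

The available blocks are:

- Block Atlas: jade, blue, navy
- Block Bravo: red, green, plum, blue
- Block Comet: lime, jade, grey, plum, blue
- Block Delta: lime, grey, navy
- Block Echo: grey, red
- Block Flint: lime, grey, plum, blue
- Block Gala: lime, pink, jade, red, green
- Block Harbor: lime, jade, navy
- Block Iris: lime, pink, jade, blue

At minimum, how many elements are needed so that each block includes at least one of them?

The 3 elements {lime, red, blue} hit every block.
No choice of 2 elements meets every block, so 3 is the minimum.

3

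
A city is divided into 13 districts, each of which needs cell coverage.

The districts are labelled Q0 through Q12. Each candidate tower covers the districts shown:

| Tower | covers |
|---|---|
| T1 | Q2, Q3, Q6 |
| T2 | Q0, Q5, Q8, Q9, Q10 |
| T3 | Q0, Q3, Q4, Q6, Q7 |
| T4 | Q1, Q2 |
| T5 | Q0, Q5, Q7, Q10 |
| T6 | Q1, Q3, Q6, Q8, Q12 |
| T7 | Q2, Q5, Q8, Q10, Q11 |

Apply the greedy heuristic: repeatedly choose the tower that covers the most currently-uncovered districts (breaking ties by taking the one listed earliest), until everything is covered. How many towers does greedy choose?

Greedy: pick T2 (covers 5 new) → pick T3 (covers 4 new) → pick T4 (covers 2 new) → pick T6 (covers 1 new) → pick T7 (covers 1 new). Total picks: 5.
(The true minimum cover uses only 4 towers, so greedy is not optimal here.)

5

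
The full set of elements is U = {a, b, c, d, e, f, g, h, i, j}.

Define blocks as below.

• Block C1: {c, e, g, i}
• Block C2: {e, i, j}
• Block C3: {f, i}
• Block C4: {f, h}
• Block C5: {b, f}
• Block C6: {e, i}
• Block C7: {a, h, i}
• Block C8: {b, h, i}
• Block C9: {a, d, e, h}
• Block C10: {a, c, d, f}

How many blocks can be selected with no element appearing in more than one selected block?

2

C5, C6 are pairwise disjoint (C5={b,f}; C6={e,i}).
Every remaining block overlaps one of these, and no 3 of the listed blocks are pairwise disjoint, so 2 is the maximum.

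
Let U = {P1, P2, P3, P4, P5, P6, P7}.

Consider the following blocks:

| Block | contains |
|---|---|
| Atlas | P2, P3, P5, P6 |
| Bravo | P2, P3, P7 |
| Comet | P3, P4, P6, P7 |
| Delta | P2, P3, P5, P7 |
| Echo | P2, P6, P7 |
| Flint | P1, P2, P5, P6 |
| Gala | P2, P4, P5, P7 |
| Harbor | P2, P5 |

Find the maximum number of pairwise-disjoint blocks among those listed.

Comet, Harbor are pairwise disjoint (Comet={P3,P4,P6,P7}; Harbor={P2,P5}).
Every remaining block overlaps one of these, and no 3 of the listed blocks are pairwise disjoint, so 2 is the maximum.

2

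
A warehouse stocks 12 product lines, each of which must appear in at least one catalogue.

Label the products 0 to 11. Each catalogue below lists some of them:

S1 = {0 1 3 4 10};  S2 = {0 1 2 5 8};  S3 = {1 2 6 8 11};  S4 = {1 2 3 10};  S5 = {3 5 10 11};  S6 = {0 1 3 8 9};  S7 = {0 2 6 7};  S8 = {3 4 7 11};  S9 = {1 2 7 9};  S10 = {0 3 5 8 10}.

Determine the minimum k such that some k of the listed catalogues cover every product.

4

S1 and S5 and S6 and S7 together: S1 ∪ S5 ∪ S6 ∪ S7 = {0, 1, 2, 3, 4, 5, 6, 7, 8, 9, 10, 11} — every product is covered.
No 3 of the 10 catalogues cover everything (all 120 combinations miss at least one product), so 4 is optimal.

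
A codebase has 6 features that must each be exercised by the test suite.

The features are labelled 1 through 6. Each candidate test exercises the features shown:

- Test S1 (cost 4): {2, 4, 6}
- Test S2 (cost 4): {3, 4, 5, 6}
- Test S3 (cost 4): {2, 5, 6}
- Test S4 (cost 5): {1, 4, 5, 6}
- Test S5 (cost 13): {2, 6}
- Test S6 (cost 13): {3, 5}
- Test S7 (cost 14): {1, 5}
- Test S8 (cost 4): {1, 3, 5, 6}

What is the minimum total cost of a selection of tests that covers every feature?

8

S1, S8 together cover every feature (S1 ∪ S8 = {1, 2, 3, 4, 5, 6}); total cost 4 + 4 = 8.
The greedy pick S2, S1, S8 costs 12; no covering selection beats 8.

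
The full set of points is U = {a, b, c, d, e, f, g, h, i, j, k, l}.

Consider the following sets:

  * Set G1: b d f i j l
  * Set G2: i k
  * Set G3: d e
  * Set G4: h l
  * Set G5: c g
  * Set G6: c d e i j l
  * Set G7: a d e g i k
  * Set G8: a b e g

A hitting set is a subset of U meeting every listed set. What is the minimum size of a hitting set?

4

The 4 points {e, g, h, i} hit every set.
The sets G2, G3, G4, G5 are pairwise disjoint, so any hitting set needs a separate point for each — at least 4. Hence 4 is optimal.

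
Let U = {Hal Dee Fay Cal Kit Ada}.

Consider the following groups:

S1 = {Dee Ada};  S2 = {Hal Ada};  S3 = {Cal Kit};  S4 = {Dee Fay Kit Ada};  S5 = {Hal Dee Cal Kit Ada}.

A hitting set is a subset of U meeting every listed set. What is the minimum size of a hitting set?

2

Take H = {Kit, Ada}. Each listed group contains at least one of these, so H is a hitting set of size 2.
The groups S1, S3 are pairwise disjoint, so any hitting set needs a separate point for each — at least 2. Hence 2 is optimal.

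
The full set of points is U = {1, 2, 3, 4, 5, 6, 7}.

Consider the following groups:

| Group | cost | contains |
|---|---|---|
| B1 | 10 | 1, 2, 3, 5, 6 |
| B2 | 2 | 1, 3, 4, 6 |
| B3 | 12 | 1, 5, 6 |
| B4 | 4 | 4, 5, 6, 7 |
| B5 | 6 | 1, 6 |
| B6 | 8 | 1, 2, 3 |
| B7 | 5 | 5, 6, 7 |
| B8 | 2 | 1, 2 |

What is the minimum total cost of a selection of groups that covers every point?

8

B2, B4, B8 together cover every point (B2 ∪ B4 ∪ B8 = {1, 2, 3, 4, 5, 6, 7}); total cost 2 + 4 + 2 = 8.
No covering selection has total cost below 8.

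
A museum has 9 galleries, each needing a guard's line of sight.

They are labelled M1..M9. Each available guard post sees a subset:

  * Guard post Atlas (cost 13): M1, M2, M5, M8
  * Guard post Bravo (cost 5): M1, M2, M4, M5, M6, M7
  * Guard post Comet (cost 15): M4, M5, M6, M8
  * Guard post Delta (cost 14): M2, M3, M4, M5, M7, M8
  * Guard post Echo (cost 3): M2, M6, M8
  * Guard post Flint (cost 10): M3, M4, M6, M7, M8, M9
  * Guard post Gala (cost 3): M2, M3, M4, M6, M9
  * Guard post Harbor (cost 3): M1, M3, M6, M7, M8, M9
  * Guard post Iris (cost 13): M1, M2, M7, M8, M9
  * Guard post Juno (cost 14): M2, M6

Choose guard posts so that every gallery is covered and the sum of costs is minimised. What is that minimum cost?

8

Bravo, Harbor together cover every gallery (Bravo ∪ Harbor = {M1, M2, M3, M4, M5, M6, M7, M8, M9}); total cost 5 + 3 = 8.
The greedy pick Harbor, Gala, Bravo costs 11; no covering selection beats 8.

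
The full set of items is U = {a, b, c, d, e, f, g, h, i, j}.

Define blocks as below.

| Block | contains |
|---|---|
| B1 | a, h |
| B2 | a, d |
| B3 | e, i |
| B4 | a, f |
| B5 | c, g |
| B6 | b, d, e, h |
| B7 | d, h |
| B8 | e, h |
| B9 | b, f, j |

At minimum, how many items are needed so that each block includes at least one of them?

T = {a, g, h, i, j} meets every block (each contains at least one member of T), and |T| = 5.
No choice of 4 items meets every block, so 5 is the minimum.

5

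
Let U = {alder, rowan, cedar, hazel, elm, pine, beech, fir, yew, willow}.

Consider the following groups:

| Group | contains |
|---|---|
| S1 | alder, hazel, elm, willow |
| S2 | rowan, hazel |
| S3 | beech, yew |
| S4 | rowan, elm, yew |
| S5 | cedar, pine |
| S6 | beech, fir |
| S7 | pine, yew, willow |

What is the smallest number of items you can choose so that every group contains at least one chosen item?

4

The 4 items {rowan, hazel, pine, beech} hit every group.
No choice of 3 items meets every group, so 4 is the minimum.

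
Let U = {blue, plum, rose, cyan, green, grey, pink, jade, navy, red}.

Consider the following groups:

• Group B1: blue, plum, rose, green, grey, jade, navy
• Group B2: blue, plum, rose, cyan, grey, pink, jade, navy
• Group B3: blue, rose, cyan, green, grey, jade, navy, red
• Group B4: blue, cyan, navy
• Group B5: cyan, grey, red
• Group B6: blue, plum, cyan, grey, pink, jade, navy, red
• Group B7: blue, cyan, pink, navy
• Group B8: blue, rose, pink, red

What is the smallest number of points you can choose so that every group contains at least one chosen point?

Take H = {blue, cyan}. Each listed group contains at least one of these, so H is a hitting set of size 2.
No single point lies in every group, so at least 2 are needed and 2 is optimal.

2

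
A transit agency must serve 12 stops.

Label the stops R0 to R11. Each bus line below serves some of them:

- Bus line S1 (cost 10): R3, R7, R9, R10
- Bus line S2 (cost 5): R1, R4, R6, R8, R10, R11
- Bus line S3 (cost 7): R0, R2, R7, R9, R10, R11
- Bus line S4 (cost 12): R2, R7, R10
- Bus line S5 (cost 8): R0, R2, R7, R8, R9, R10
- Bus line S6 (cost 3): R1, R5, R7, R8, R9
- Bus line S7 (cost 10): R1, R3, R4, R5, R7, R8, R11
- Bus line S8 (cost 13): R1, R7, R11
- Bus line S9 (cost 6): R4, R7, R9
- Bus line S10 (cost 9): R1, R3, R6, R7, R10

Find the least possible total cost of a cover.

S2, S3, S7 together cover every stop (S2 ∪ S3 ∪ S7 = {R0, R1, R2, R3, R4, R5, R6, R7, R8, R9, R10, R11}); total cost 5 + 7 + 10 = 22.
The greedy pick S6, S2, S3, S10 costs 24; no covering selection beats 22.

22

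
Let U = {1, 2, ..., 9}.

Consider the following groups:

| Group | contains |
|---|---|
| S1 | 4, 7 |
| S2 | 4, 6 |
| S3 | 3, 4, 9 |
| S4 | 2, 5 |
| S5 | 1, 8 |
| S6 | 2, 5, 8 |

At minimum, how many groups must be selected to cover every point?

Take {S1, S2, S3, S4, S5}. Their union is {1, 2, 3, 4, 5, 6, 7, 8, 9}, which is all 9 points.
No 4 of the 6 groups cover everything (all 15 combinations miss at least one point), so 5 is optimal.

5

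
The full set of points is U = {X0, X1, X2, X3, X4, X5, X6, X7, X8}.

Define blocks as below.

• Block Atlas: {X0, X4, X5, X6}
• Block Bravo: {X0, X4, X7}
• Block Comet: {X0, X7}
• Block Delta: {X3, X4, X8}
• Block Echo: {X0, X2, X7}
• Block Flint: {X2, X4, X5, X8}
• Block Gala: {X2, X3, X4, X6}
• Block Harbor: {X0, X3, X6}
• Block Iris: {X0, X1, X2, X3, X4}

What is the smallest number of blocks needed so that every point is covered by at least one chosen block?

Take {Atlas, Delta, Echo, Iris}. Their union is {X0, X1, X2, X3, X4, X5, X6, X7, X8}, which is all 9 points.
No 3 of the 9 blocks cover everything (all 84 combinations miss at least one point), so 4 is optimal.

4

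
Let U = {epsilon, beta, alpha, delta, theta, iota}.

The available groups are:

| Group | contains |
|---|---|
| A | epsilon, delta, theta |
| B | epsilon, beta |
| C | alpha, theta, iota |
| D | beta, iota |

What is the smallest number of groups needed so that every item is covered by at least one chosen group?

A, C, and D cover everything between them: the union {epsilon, beta, alpha, delta, theta, iota} is all of U.
Only C contains alpha, so C is forced; the remaining 3 items need at least 2 more groups (each remaining group adds at most 2) — so at least 3 groups are needed, and 3 is optimal.

3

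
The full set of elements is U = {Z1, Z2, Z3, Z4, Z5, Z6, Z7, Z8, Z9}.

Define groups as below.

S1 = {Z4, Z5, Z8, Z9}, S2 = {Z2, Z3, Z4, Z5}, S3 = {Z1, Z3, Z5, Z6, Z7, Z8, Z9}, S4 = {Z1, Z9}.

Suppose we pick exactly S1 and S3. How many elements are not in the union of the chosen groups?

1

Union of S1, S3 = {Z1, Z3, Z4, Z5, Z6, Z7, Z8, Z9}.
Not covered: Z2 — 1 element.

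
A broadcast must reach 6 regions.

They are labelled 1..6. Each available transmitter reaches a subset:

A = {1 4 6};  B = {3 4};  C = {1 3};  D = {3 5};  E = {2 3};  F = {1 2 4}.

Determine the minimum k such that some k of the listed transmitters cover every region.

3

A and D and E together: A ∪ D ∪ E = {1, 2, 3, 4, 5, 6} — every region is covered.
Only D contains 5, so D is forced; the remaining 4 regions need at least 2 more transmitters (each remaining transmitter adds at most 3) — so at least 3 transmitters are needed, and 3 is optimal.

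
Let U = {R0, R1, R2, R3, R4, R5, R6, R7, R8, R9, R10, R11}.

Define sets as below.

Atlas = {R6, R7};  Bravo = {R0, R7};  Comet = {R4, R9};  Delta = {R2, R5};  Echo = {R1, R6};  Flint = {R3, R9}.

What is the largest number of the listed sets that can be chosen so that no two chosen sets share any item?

4

Bravo, Delta, Echo, Flint are pairwise disjoint (Bravo={R0,R7}; Delta={R2,R5}; Echo={R1,R6}; Flint={R3,R9}).
Every remaining set overlaps one of these, and no 5 of the listed sets are pairwise disjoint, so 4 is the maximum.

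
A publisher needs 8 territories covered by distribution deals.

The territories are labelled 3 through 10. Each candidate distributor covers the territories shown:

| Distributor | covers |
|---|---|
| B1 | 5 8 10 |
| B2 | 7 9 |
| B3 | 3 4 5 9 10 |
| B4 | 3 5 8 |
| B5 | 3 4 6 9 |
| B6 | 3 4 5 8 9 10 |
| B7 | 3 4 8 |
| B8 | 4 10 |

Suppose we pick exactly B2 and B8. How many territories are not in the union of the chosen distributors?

4

Union of B2, B8 = {4, 7, 9, 10}.
Not covered: 3, 5, 6, 8 — 4 territories.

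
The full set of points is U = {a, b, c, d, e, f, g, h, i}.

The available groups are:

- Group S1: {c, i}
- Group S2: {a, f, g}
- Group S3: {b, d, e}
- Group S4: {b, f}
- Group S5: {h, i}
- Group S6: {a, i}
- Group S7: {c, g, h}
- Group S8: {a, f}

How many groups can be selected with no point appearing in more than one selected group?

S3, S5, S8 are pairwise disjoint (S3={b,d,e}; S5={h,i}; S8={a,f}).
Every remaining group overlaps one of these, and no 4 of the listed groups are pairwise disjoint, so 3 is the maximum.

3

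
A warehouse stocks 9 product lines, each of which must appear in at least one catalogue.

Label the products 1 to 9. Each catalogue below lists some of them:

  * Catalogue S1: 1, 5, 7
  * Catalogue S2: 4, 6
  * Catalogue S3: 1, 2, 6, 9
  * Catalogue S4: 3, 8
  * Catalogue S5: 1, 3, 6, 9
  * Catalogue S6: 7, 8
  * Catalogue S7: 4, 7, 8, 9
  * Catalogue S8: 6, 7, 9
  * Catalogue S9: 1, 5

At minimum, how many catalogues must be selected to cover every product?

4

S3 and S4 and S7 and S9 together: S3 ∪ S4 ∪ S7 ∪ S9 = {1, 2, 3, 4, 5, 6, 7, 8, 9} — every product is covered.
No 3 of the 9 catalogues cover everything (all 84 combinations miss at least one product), so 4 is optimal.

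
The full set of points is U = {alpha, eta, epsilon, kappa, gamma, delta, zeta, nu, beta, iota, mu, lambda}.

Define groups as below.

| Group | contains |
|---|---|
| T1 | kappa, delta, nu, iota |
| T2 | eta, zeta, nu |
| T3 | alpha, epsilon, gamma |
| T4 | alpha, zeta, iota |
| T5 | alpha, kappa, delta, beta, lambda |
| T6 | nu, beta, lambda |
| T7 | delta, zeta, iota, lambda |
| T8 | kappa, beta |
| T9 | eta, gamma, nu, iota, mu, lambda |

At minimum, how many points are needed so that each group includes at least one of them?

4

Take H = {epsilon, kappa, nu, iota}. Each listed group contains at least one of these, so H is a hitting set of size 4.
No choice of 3 points meets every group, so 4 is the minimum.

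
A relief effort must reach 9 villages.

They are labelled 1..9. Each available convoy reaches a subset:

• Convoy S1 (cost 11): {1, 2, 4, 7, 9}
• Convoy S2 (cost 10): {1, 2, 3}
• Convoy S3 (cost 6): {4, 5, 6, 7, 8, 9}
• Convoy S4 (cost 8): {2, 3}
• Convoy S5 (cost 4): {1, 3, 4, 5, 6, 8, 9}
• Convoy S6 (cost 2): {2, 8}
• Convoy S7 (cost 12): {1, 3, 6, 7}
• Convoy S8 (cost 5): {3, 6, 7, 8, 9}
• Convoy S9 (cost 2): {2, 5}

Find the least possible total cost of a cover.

S5, S6, S8 together cover every village (S5 ∪ S6 ∪ S8 = {1, 2, 3, 4, 5, 6, 7, 8, 9}); total cost 4 + 2 + 5 = 11.
No covering selection has total cost below 11.

11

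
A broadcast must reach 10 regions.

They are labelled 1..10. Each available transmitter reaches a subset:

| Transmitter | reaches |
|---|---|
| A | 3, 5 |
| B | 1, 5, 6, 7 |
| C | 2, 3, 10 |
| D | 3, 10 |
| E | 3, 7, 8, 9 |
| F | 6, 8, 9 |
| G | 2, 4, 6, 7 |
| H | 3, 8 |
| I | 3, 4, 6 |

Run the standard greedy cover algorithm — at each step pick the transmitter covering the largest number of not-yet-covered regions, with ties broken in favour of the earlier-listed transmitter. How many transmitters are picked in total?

4

Greedy: pick B (covers 4 new) → pick C (covers 3 new) → pick E (covers 2 new) → pick G (covers 1 new). Total picks: 4.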